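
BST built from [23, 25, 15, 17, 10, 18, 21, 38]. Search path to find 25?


BST root = 23
Search for 25: compare at each node
Path: [23, 25]


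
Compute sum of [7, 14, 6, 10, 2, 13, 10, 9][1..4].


Prefix sums: [0, 7, 21, 27, 37, 39, 52, 62, 71]
Sum[1..4] = prefix[5] - prefix[1] = 39 - 7 = 32


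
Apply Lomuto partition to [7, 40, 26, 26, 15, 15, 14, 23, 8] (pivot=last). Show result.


Elements <= 8 go left of pivot.
Result: [7, 8, 26, 26, 15, 15, 14, 23, 40], pivot at index 1


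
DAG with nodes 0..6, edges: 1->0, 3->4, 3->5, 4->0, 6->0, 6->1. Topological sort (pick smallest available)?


Kahn's algorithm, process smallest node first
Order: [2, 3, 4, 5, 6, 1, 0]


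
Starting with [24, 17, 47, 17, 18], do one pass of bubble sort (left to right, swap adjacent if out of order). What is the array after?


After one pass: [17, 24, 17, 18, 47]


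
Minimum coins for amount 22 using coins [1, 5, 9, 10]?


dp[0]=0; dp[i]=1+min(dp[i-c] for c in coins)
...dp[17]=4, dp[18]=2, dp[19]=2, dp[20]=2, dp[21]=3, dp[22]=4
Minimum coins for 22 = 4


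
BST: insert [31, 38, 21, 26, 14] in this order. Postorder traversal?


Root = 31; build tree by BST insertion.
Postorder traversal: [14, 26, 21, 38, 31]


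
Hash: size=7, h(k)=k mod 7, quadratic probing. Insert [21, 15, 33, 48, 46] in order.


Insertions: 21->slot 0; 15->slot 1; 33->slot 5; 48->slot 6; 46->slot 4
Table: [21, 15, None, None, 46, 33, 48]


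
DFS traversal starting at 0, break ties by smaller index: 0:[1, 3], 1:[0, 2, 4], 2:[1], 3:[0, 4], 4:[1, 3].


DFS stack-based: start with [0]
Visit order: [0, 1, 2, 4, 3]


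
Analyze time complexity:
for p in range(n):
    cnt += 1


Per nesting level: O(n) = O(n)
Complexity: O(n)


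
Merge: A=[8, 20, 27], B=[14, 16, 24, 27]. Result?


Compare heads, take smaller each step.
Merged: [8, 14, 16, 20, 24, 27, 27]


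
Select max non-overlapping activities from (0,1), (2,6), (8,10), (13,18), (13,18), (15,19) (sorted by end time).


Greedy: pick earliest-ending, then skip overlaps.
Selected (4 activities): [(0, 1), (2, 6), (8, 10), (13, 18)]


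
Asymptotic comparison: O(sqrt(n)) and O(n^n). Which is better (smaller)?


sublinear grows slower than n^n
O(sqrt(n)) is asymptotically smaller; O(n^n) grows faster


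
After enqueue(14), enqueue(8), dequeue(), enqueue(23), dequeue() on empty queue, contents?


enqueue(14) -> [14]
enqueue(8) -> [14, 8]
dequeue() returns 14 -> [8]
enqueue(23) -> [8, 23]
dequeue() returns 8 -> [23]
Final queue (front to back): [23]


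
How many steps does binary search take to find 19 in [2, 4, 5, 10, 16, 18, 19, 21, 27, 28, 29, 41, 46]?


Search for 19:
[0,12] mid=6 arr[6]=19
Total: 1 comparisons


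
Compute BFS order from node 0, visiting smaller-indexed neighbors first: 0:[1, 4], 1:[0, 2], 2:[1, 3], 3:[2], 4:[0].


BFS queue: start with [0]
Visit order: [0, 1, 4, 2, 3]


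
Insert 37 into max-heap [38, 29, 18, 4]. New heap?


Append 37: [38, 29, 18, 4, 37]
Bubble up: swap idx 4(37) with idx 1(29)
Result: [38, 37, 18, 4, 29]


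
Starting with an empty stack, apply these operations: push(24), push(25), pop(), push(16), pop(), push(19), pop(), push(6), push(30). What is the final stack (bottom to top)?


push(24) -> [24]
push(25) -> [24, 25]
pop() returns 25 -> [24]
push(16) -> [24, 16]
pop() returns 16 -> [24]
push(19) -> [24, 19]
pop() returns 19 -> [24]
push(6) -> [24, 6]
push(30) -> [24, 6, 30]
Final stack (bottom to top): [24, 6, 30]


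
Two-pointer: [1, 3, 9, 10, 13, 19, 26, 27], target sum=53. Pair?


Two pointers: lo=0, hi=7
Found pair: (26, 27) summing to 53


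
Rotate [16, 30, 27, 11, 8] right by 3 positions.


Right rotate by 3: [27, 11, 8, 16, 30]


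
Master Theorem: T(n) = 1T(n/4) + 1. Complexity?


a=1, b=4, c=0. log_4(1)=0 = c=0. Case 2: O(n^c log n) = O(log n)
Complexity: O(log n)


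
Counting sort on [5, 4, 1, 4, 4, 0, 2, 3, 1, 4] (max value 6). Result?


Count array: [1, 2, 1, 1, 4, 1, 0]
Reconstruct: [0, 1, 1, 2, 3, 4, 4, 4, 4, 5]


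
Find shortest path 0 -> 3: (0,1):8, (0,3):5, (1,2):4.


Dijkstra from 0:
Distances: {0: 0, 1: 8, 2: 12, 3: 5}
Shortest distance to 3 = 5, path = [0, 3]


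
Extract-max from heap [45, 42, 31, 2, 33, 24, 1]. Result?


Max = 45
Replace root with last, heapify down
Resulting heap: [42, 33, 31, 2, 1, 24]


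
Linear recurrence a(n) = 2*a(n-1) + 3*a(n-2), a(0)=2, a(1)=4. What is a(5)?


Build bottom-up:
...a(3)=40, a(4)=122, a(5)=2*122+3*40=364


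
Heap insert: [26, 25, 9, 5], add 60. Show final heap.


Append 60: [26, 25, 9, 5, 60]
Bubble up: swap idx 4(60) with idx 1(25); swap idx 1(60) with idx 0(26)
Result: [60, 26, 9, 5, 25]


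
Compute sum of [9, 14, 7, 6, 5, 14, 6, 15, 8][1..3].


Prefix sums: [0, 9, 23, 30, 36, 41, 55, 61, 76, 84]
Sum[1..3] = prefix[4] - prefix[1] = 36 - 9 = 27


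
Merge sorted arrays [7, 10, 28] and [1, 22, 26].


Compare heads, take smaller each step.
Merged: [1, 7, 10, 22, 26, 28]


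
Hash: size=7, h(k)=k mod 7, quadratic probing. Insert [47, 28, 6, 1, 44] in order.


Insertions: 47->slot 5; 28->slot 0; 6->slot 6; 1->slot 1; 44->slot 2
Table: [28, 1, 44, None, None, 47, 6]


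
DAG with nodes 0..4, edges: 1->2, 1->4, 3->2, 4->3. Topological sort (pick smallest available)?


Kahn's algorithm, process smallest node first
Order: [0, 1, 4, 3, 2]


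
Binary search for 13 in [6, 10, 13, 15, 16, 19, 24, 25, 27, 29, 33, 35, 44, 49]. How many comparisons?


Search for 13:
[0,13] mid=6 arr[6]=24
[0,5] mid=2 arr[2]=13
Total: 2 comparisons


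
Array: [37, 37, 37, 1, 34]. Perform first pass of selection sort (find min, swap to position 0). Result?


After one pass: [1, 37, 37, 37, 34]


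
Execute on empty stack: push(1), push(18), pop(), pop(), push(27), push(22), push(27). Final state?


push(1) -> [1]
push(18) -> [1, 18]
pop() returns 18 -> [1]
pop() returns 1 -> []
push(27) -> [27]
push(22) -> [27, 22]
push(27) -> [27, 22, 27]
Final stack (bottom to top): [27, 22, 27]


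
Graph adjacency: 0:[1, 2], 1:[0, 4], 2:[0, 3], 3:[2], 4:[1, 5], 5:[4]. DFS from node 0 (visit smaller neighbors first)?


DFS stack-based: start with [0]
Visit order: [0, 1, 4, 5, 2, 3]


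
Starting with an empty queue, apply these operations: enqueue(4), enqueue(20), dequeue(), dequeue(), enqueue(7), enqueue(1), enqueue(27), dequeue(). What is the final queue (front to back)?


enqueue(4) -> [4]
enqueue(20) -> [4, 20]
dequeue() returns 4 -> [20]
dequeue() returns 20 -> []
enqueue(7) -> [7]
enqueue(1) -> [7, 1]
enqueue(27) -> [7, 1, 27]
dequeue() returns 7 -> [1, 27]
Final queue (front to back): [1, 27]


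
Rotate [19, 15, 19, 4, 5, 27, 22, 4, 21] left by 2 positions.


Left rotate by 2: [19, 4, 5, 27, 22, 4, 21, 19, 15]


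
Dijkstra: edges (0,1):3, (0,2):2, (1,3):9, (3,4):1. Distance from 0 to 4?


Dijkstra from 0:
Distances: {0: 0, 1: 3, 2: 2, 3: 12, 4: 13}
Shortest distance to 4 = 13, path = [0, 1, 3, 4]


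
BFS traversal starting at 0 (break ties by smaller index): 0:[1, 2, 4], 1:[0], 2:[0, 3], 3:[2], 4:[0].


BFS queue: start with [0]
Visit order: [0, 1, 2, 4, 3]


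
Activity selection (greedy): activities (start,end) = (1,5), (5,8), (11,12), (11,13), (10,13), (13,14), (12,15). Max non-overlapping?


Greedy: pick earliest-ending, then skip overlaps.
Selected (4 activities): [(1, 5), (5, 8), (11, 12), (13, 14)]


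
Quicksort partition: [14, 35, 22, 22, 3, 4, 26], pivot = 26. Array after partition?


Elements <= 26 go left of pivot.
Result: [14, 22, 22, 3, 4, 26, 35], pivot at index 5


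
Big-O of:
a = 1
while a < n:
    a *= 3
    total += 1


Per nesting level: O(log n) = O(log n)
Complexity: O(log n)


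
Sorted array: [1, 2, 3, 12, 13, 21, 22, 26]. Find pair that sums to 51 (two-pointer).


Two pointers: lo=0, hi=7
No pair sums to 51


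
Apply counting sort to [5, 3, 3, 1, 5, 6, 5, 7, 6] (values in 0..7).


Count array: [0, 1, 0, 2, 0, 3, 2, 1]
Reconstruct: [1, 3, 3, 5, 5, 5, 6, 6, 7]


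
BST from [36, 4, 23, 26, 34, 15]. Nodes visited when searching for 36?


BST root = 36
Search for 36: compare at each node
Path: [36]


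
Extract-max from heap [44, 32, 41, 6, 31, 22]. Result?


Max = 44
Replace root with last, heapify down
Resulting heap: [41, 32, 22, 6, 31]


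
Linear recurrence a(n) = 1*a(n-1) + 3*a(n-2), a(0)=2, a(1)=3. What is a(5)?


Build bottom-up:
...a(3)=18, a(4)=45, a(5)=1*45+3*18=99


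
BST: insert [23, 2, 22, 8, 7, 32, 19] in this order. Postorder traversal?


Root = 23; build tree by BST insertion.
Postorder traversal: [7, 19, 8, 22, 2, 32, 23]


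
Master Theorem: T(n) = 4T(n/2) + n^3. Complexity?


a=4, b=2, c=3. log_2(4)=2 < c=3. Case 3: O(n^c) = O(n^3)
Complexity: O(n^3)


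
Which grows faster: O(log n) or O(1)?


constant grows slower than logarithmic
O(1) is asymptotically smaller; O(log n) grows faster


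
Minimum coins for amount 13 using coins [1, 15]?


dp[0]=0; dp[i]=1+min(dp[i-c] for c in coins)
...dp[8]=8, dp[9]=9, dp[10]=10, dp[11]=11, dp[12]=12, dp[13]=13
Minimum coins for 13 = 13


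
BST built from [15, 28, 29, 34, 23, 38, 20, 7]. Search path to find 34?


BST root = 15
Search for 34: compare at each node
Path: [15, 28, 29, 34]


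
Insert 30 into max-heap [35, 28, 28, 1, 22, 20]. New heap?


Append 30: [35, 28, 28, 1, 22, 20, 30]
Bubble up: swap idx 6(30) with idx 2(28)
Result: [35, 28, 30, 1, 22, 20, 28]


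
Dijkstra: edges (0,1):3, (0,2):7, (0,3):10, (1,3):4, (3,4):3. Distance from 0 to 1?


Dijkstra from 0:
Distances: {0: 0, 1: 3, 2: 7, 3: 7, 4: 10}
Shortest distance to 1 = 3, path = [0, 1]


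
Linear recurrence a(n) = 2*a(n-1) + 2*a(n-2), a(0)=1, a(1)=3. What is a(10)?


Build bottom-up:
...a(8)=3344, a(9)=9136, a(10)=2*9136+2*3344=24960


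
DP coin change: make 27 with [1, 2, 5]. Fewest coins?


dp[0]=0; dp[i]=1+min(dp[i-c] for c in coins)
...dp[22]=5, dp[23]=6, dp[24]=6, dp[25]=5, dp[26]=6, dp[27]=6
Minimum coins for 27 = 6


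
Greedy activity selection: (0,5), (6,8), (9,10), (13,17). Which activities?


Greedy: pick earliest-ending, then skip overlaps.
Selected (4 activities): [(0, 5), (6, 8), (9, 10), (13, 17)]


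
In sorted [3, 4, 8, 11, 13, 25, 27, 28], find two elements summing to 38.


Two pointers: lo=0, hi=7
Found pair: (11, 27) summing to 38


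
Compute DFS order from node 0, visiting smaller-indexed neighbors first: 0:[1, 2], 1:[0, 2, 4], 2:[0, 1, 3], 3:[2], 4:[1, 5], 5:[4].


DFS stack-based: start with [0]
Visit order: [0, 1, 2, 3, 4, 5]


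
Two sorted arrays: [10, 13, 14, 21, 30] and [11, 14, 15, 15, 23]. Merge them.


Compare heads, take smaller each step.
Merged: [10, 11, 13, 14, 14, 15, 15, 21, 23, 30]


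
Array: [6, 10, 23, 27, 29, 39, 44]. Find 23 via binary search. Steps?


Search for 23:
[0,6] mid=3 arr[3]=27
[0,2] mid=1 arr[1]=10
[2,2] mid=2 arr[2]=23
Total: 3 comparisons


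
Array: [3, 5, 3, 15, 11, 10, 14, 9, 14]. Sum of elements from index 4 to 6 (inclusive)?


Prefix sums: [0, 3, 8, 11, 26, 37, 47, 61, 70, 84]
Sum[4..6] = prefix[7] - prefix[4] = 61 - 26 = 35


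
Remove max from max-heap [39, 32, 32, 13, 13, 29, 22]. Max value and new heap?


Max = 39
Replace root with last, heapify down
Resulting heap: [32, 22, 32, 13, 13, 29]


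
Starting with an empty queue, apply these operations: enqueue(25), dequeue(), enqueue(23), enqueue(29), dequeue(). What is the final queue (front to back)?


enqueue(25) -> [25]
dequeue() returns 25 -> []
enqueue(23) -> [23]
enqueue(29) -> [23, 29]
dequeue() returns 23 -> [29]
Final queue (front to back): [29]


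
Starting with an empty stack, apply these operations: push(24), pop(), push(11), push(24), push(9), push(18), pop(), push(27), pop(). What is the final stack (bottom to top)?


push(24) -> [24]
pop() returns 24 -> []
push(11) -> [11]
push(24) -> [11, 24]
push(9) -> [11, 24, 9]
push(18) -> [11, 24, 9, 18]
pop() returns 18 -> [11, 24, 9]
push(27) -> [11, 24, 9, 27]
pop() returns 27 -> [11, 24, 9]
Final stack (bottom to top): [11, 24, 9]


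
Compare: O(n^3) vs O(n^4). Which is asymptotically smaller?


cubic grows slower than quartic
O(n^3) is asymptotically smaller; O(n^4) grows faster


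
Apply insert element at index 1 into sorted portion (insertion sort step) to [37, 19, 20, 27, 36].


After one pass: [19, 37, 20, 27, 36]


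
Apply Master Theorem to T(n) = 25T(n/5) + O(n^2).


a=25, b=5, c=2. log_5(25)=2 = c=2. Case 2: O(n^c log n) = O(n^2 log n)
Complexity: O(n^2 log n)


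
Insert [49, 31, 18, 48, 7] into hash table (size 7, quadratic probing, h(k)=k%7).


Insertions: 49->slot 0; 31->slot 3; 18->slot 4; 48->slot 6; 7->slot 1
Table: [49, 7, None, 31, 18, None, 48]


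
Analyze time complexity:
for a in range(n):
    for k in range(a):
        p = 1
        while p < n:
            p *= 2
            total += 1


Per nesting level: O(n) * O(n) [triangular over a] * O(log n) = O(n^2 log n)
Complexity: O(n^2 log n)


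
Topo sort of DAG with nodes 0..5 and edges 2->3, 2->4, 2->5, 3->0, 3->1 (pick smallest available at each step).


Kahn's algorithm, process smallest node first
Order: [2, 3, 0, 1, 4, 5]


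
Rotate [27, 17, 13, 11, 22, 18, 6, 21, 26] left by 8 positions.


Left rotate by 8: [26, 27, 17, 13, 11, 22, 18, 6, 21]


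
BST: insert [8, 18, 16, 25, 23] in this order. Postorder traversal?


Root = 8; build tree by BST insertion.
Postorder traversal: [16, 23, 25, 18, 8]


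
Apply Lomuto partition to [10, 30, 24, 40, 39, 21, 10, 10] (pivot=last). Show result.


Elements <= 10 go left of pivot.
Result: [10, 10, 10, 40, 39, 21, 30, 24], pivot at index 2


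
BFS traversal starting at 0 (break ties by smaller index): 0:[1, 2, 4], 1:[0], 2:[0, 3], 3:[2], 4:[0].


BFS queue: start with [0]
Visit order: [0, 1, 2, 4, 3]


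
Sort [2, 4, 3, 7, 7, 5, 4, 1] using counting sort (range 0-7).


Count array: [0, 1, 1, 1, 2, 1, 0, 2]
Reconstruct: [1, 2, 3, 4, 4, 5, 7, 7]


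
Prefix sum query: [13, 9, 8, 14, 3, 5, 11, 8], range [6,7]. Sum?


Prefix sums: [0, 13, 22, 30, 44, 47, 52, 63, 71]
Sum[6..7] = prefix[8] - prefix[6] = 71 - 52 = 19


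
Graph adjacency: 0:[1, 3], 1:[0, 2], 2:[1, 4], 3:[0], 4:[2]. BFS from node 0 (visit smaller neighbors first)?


BFS queue: start with [0]
Visit order: [0, 1, 3, 2, 4]


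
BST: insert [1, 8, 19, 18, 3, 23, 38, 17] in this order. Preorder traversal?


Root = 1; build tree by BST insertion.
Preorder traversal: [1, 8, 3, 19, 18, 17, 23, 38]


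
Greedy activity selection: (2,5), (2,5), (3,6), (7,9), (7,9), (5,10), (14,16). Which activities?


Greedy: pick earliest-ending, then skip overlaps.
Selected (3 activities): [(2, 5), (7, 9), (14, 16)]


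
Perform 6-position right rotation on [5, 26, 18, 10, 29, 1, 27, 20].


Right rotate by 6: [18, 10, 29, 1, 27, 20, 5, 26]


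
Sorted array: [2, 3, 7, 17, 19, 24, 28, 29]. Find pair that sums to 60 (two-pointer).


Two pointers: lo=0, hi=7
No pair sums to 60


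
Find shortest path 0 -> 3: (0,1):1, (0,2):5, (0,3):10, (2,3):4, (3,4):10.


Dijkstra from 0:
Distances: {0: 0, 1: 1, 2: 5, 3: 9, 4: 19}
Shortest distance to 3 = 9, path = [0, 2, 3]


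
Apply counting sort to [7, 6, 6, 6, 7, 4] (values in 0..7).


Count array: [0, 0, 0, 0, 1, 0, 3, 2]
Reconstruct: [4, 6, 6, 6, 7, 7]


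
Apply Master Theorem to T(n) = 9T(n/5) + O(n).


a=9, b=5, c=1. log_5(9)=1.365 > c=1. Case 1: O(n^log_b(a)) = O(n^1.365)
Complexity: O(n^1.365)


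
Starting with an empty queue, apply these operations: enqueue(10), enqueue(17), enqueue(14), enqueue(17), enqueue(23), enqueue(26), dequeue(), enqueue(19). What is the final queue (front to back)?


enqueue(10) -> [10]
enqueue(17) -> [10, 17]
enqueue(14) -> [10, 17, 14]
enqueue(17) -> [10, 17, 14, 17]
enqueue(23) -> [10, 17, 14, 17, 23]
enqueue(26) -> [10, 17, 14, 17, 23, 26]
dequeue() returns 10 -> [17, 14, 17, 23, 26]
enqueue(19) -> [17, 14, 17, 23, 26, 19]
Final queue (front to back): [17, 14, 17, 23, 26, 19]


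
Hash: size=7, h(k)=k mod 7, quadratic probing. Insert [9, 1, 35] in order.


Insertions: 9->slot 2; 1->slot 1; 35->slot 0
Table: [35, 1, 9, None, None, None, None]


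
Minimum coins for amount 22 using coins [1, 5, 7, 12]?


dp[0]=0; dp[i]=1+min(dp[i-c] for c in coins)
...dp[17]=2, dp[18]=3, dp[19]=2, dp[20]=3, dp[21]=3, dp[22]=3
Minimum coins for 22 = 3


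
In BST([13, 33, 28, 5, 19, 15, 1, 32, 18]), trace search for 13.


BST root = 13
Search for 13: compare at each node
Path: [13]


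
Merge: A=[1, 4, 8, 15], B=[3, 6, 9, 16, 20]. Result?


Compare heads, take smaller each step.
Merged: [1, 3, 4, 6, 8, 9, 15, 16, 20]


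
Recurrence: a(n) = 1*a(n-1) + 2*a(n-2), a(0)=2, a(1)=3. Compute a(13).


Build bottom-up:
...a(11)=3413, a(12)=6827, a(13)=1*6827+2*3413=13653


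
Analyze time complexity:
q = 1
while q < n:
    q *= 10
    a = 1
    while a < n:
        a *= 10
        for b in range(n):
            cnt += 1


Per nesting level: O(log n) * O(log n) * O(n) = O(n (log n)^2)
Complexity: O(n (log n)^2)


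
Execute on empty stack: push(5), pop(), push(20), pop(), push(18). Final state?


push(5) -> [5]
pop() returns 5 -> []
push(20) -> [20]
pop() returns 20 -> []
push(18) -> [18]
Final stack (bottom to top): [18]


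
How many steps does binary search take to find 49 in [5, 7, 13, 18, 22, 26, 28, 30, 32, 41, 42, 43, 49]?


Search for 49:
[0,12] mid=6 arr[6]=28
[7,12] mid=9 arr[9]=41
[10,12] mid=11 arr[11]=43
[12,12] mid=12 arr[12]=49
Total: 4 comparisons


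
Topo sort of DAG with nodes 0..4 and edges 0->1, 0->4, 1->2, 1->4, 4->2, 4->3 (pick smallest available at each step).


Kahn's algorithm, process smallest node first
Order: [0, 1, 4, 2, 3]


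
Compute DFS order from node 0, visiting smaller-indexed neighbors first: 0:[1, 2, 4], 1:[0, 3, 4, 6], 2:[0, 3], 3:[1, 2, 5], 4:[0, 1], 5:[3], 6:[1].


DFS stack-based: start with [0]
Visit order: [0, 1, 3, 2, 5, 4, 6]


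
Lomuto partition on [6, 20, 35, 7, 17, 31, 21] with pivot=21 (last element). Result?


Elements <= 21 go left of pivot.
Result: [6, 20, 7, 17, 21, 31, 35], pivot at index 4


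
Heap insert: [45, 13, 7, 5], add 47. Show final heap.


Append 47: [45, 13, 7, 5, 47]
Bubble up: swap idx 4(47) with idx 1(13); swap idx 1(47) with idx 0(45)
Result: [47, 45, 7, 5, 13]


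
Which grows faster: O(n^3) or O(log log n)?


double-logarithmic grows slower than cubic
O(log log n) is asymptotically smaller; O(n^3) grows faster


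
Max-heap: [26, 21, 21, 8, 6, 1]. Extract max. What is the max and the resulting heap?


Max = 26
Replace root with last, heapify down
Resulting heap: [21, 8, 21, 1, 6]


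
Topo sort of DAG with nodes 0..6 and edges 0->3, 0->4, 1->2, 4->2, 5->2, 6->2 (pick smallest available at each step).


Kahn's algorithm, process smallest node first
Order: [0, 1, 3, 4, 5, 6, 2]


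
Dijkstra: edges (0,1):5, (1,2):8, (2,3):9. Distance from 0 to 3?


Dijkstra from 0:
Distances: {0: 0, 1: 5, 2: 13, 3: 22}
Shortest distance to 3 = 22, path = [0, 1, 2, 3]


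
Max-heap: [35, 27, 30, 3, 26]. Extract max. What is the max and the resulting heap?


Max = 35
Replace root with last, heapify down
Resulting heap: [30, 27, 26, 3]


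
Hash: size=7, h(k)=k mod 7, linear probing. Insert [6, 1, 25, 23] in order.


Insertions: 6->slot 6; 1->slot 1; 25->slot 4; 23->slot 2
Table: [None, 1, 23, None, 25, None, 6]


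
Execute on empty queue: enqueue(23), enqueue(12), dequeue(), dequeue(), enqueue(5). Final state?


enqueue(23) -> [23]
enqueue(12) -> [23, 12]
dequeue() returns 23 -> [12]
dequeue() returns 12 -> []
enqueue(5) -> [5]
Final queue (front to back): [5]


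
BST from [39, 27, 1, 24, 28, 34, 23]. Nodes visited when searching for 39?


BST root = 39
Search for 39: compare at each node
Path: [39]


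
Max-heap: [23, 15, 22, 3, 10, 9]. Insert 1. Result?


Append 1: [23, 15, 22, 3, 10, 9, 1]
Bubble up: no swaps needed
Result: [23, 15, 22, 3, 10, 9, 1]


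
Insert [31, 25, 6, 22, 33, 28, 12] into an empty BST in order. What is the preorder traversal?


Root = 31; build tree by BST insertion.
Preorder traversal: [31, 25, 6, 22, 12, 28, 33]


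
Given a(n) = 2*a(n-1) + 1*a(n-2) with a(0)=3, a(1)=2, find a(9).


Build bottom-up:
...a(7)=548, a(8)=1323, a(9)=2*1323+1*548=3194


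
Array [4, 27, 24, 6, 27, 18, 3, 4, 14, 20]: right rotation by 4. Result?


Right rotate by 4: [3, 4, 14, 20, 4, 27, 24, 6, 27, 18]


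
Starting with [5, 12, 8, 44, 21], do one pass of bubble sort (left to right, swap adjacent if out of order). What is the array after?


After one pass: [5, 8, 12, 21, 44]


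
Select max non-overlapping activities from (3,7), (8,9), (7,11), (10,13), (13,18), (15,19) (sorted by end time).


Greedy: pick earliest-ending, then skip overlaps.
Selected (4 activities): [(3, 7), (8, 9), (10, 13), (13, 18)]


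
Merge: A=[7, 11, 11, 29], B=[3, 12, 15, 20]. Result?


Compare heads, take smaller each step.
Merged: [3, 7, 11, 11, 12, 15, 20, 29]


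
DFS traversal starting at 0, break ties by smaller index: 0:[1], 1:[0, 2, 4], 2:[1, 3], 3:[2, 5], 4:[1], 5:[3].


DFS stack-based: start with [0]
Visit order: [0, 1, 2, 3, 5, 4]


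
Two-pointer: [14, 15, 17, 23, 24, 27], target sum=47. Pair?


Two pointers: lo=0, hi=5
Found pair: (23, 24) summing to 47


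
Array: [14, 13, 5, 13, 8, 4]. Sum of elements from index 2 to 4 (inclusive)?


Prefix sums: [0, 14, 27, 32, 45, 53, 57]
Sum[2..4] = prefix[5] - prefix[2] = 53 - 27 = 26


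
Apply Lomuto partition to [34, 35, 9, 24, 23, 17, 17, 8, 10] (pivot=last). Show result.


Elements <= 10 go left of pivot.
Result: [9, 8, 10, 24, 23, 17, 17, 35, 34], pivot at index 2


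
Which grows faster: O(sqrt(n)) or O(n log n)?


sublinear grows slower than linearithmic
O(sqrt(n)) is asymptotically smaller; O(n log n) grows faster


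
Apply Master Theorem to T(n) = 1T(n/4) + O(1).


a=1, b=4, c=0. log_4(1)=0 = c=0. Case 2: O(n^c log n) = O(log n)
Complexity: O(log n)


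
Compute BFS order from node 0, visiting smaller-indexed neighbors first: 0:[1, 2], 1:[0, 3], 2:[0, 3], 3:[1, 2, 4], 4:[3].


BFS queue: start with [0]
Visit order: [0, 1, 2, 3, 4]


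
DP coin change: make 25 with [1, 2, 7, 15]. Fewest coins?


dp[0]=0; dp[i]=1+min(dp[i-c] for c in coins)
...dp[20]=4, dp[21]=3, dp[22]=2, dp[23]=3, dp[24]=3, dp[25]=4
Minimum coins for 25 = 4


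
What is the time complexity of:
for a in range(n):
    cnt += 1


Per nesting level: O(n) = O(n)
Complexity: O(n)


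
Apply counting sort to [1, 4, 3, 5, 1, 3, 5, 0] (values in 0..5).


Count array: [1, 2, 0, 2, 1, 2]
Reconstruct: [0, 1, 1, 3, 3, 4, 5, 5]


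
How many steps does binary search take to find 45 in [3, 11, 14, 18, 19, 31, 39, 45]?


Search for 45:
[0,7] mid=3 arr[3]=18
[4,7] mid=5 arr[5]=31
[6,7] mid=6 arr[6]=39
[7,7] mid=7 arr[7]=45
Total: 4 comparisons


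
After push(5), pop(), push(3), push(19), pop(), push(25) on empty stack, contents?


push(5) -> [5]
pop() returns 5 -> []
push(3) -> [3]
push(19) -> [3, 19]
pop() returns 19 -> [3]
push(25) -> [3, 25]
Final stack (bottom to top): [3, 25]


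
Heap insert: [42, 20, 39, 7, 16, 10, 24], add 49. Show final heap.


Append 49: [42, 20, 39, 7, 16, 10, 24, 49]
Bubble up: swap idx 7(49) with idx 3(7); swap idx 3(49) with idx 1(20); swap idx 1(49) with idx 0(42)
Result: [49, 42, 39, 20, 16, 10, 24, 7]


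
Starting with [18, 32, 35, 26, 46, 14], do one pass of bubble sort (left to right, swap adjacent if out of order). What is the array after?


After one pass: [18, 32, 26, 35, 14, 46]


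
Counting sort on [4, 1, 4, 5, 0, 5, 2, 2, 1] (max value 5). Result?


Count array: [1, 2, 2, 0, 2, 2]
Reconstruct: [0, 1, 1, 2, 2, 4, 4, 5, 5]


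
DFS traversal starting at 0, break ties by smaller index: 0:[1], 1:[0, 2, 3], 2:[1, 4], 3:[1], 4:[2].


DFS stack-based: start with [0]
Visit order: [0, 1, 2, 4, 3]


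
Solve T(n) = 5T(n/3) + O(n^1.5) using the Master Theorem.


a=5, b=3, c=1.5. log_3(5)=1.465 < c=1.5. Case 3: O(n^c) = O(n^1.500)
Complexity: O(n^1.500)


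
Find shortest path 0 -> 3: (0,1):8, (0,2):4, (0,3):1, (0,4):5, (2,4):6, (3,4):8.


Dijkstra from 0:
Distances: {0: 0, 1: 8, 2: 4, 3: 1, 4: 5}
Shortest distance to 3 = 1, path = [0, 3]


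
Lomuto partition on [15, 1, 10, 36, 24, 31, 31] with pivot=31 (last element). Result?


Elements <= 31 go left of pivot.
Result: [15, 1, 10, 24, 31, 31, 36], pivot at index 5


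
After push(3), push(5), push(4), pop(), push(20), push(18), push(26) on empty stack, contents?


push(3) -> [3]
push(5) -> [3, 5]
push(4) -> [3, 5, 4]
pop() returns 4 -> [3, 5]
push(20) -> [3, 5, 20]
push(18) -> [3, 5, 20, 18]
push(26) -> [3, 5, 20, 18, 26]
Final stack (bottom to top): [3, 5, 20, 18, 26]


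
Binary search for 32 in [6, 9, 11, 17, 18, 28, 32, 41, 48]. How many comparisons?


Search for 32:
[0,8] mid=4 arr[4]=18
[5,8] mid=6 arr[6]=32
Total: 2 comparisons


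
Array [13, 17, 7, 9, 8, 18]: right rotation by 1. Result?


Right rotate by 1: [18, 13, 17, 7, 9, 8]


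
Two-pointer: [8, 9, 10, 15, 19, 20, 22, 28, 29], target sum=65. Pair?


Two pointers: lo=0, hi=8
No pair sums to 65


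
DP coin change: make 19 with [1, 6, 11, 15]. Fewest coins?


dp[0]=0; dp[i]=1+min(dp[i-c] for c in coins)
...dp[14]=4, dp[15]=1, dp[16]=2, dp[17]=2, dp[18]=3, dp[19]=4
Minimum coins for 19 = 4


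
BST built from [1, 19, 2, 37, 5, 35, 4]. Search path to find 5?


BST root = 1
Search for 5: compare at each node
Path: [1, 19, 2, 5]


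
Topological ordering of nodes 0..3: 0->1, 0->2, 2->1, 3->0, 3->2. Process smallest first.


Kahn's algorithm, process smallest node first
Order: [3, 0, 2, 1]


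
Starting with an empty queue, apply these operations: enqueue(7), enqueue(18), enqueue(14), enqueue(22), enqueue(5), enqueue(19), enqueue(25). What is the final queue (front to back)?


enqueue(7) -> [7]
enqueue(18) -> [7, 18]
enqueue(14) -> [7, 18, 14]
enqueue(22) -> [7, 18, 14, 22]
enqueue(5) -> [7, 18, 14, 22, 5]
enqueue(19) -> [7, 18, 14, 22, 5, 19]
enqueue(25) -> [7, 18, 14, 22, 5, 19, 25]
Final queue (front to back): [7, 18, 14, 22, 5, 19, 25]


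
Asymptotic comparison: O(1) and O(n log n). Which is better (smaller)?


constant grows slower than linearithmic
O(1) is asymptotically smaller; O(n log n) grows faster


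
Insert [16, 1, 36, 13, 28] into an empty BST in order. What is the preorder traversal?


Root = 16; build tree by BST insertion.
Preorder traversal: [16, 1, 13, 36, 28]


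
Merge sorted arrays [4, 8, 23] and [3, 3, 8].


Compare heads, take smaller each step.
Merged: [3, 3, 4, 8, 8, 23]


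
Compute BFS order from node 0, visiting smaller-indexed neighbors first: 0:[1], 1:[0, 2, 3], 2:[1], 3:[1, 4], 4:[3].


BFS queue: start with [0]
Visit order: [0, 1, 2, 3, 4]


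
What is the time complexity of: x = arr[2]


Analysis: constant-time operation, no loop
Complexity: O(1)


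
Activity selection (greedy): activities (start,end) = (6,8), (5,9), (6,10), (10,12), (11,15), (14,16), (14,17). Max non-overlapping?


Greedy: pick earliest-ending, then skip overlaps.
Selected (3 activities): [(6, 8), (10, 12), (14, 16)]


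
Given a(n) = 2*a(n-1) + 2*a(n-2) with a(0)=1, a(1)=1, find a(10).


Build bottom-up:
...a(8)=1552, a(9)=4240, a(10)=2*4240+2*1552=11584


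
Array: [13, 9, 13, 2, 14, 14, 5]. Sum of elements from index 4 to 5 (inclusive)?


Prefix sums: [0, 13, 22, 35, 37, 51, 65, 70]
Sum[4..5] = prefix[6] - prefix[4] = 65 - 37 = 28


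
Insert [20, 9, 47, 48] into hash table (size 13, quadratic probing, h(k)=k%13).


Insertions: 20->slot 7; 9->slot 9; 47->slot 8; 48->slot 10
Table: [None, None, None, None, None, None, None, 20, 47, 9, 48, None, None]


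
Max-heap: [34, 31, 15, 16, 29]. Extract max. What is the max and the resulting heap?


Max = 34
Replace root with last, heapify down
Resulting heap: [31, 29, 15, 16]


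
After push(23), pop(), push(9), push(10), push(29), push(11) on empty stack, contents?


push(23) -> [23]
pop() returns 23 -> []
push(9) -> [9]
push(10) -> [9, 10]
push(29) -> [9, 10, 29]
push(11) -> [9, 10, 29, 11]
Final stack (bottom to top): [9, 10, 29, 11]


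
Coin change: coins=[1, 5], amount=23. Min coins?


dp[0]=0; dp[i]=1+min(dp[i-c] for c in coins)
...dp[18]=6, dp[19]=7, dp[20]=4, dp[21]=5, dp[22]=6, dp[23]=7
Minimum coins for 23 = 7


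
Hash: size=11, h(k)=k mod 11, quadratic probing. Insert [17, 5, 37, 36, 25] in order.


Insertions: 17->slot 6; 5->slot 5; 37->slot 4; 36->slot 3; 25->slot 7
Table: [None, None, None, 36, 37, 5, 17, 25, None, None, None]


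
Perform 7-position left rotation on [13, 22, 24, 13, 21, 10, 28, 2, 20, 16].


Left rotate by 7: [2, 20, 16, 13, 22, 24, 13, 21, 10, 28]


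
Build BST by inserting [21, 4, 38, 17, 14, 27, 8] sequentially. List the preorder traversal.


Root = 21; build tree by BST insertion.
Preorder traversal: [21, 4, 17, 14, 8, 38, 27]


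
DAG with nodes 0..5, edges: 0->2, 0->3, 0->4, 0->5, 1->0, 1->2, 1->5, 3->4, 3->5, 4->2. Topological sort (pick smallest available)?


Kahn's algorithm, process smallest node first
Order: [1, 0, 3, 4, 2, 5]


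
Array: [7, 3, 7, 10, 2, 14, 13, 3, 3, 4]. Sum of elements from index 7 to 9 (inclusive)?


Prefix sums: [0, 7, 10, 17, 27, 29, 43, 56, 59, 62, 66]
Sum[7..9] = prefix[10] - prefix[7] = 66 - 56 = 10


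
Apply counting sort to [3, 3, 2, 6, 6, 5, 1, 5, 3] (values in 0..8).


Count array: [0, 1, 1, 3, 0, 2, 2, 0, 0]
Reconstruct: [1, 2, 3, 3, 3, 5, 5, 6, 6]


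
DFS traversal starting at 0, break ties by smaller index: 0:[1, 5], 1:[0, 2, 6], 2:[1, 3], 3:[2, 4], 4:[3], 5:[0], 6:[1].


DFS stack-based: start with [0]
Visit order: [0, 1, 2, 3, 4, 6, 5]


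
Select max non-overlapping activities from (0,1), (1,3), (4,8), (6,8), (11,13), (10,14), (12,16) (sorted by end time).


Greedy: pick earliest-ending, then skip overlaps.
Selected (4 activities): [(0, 1), (1, 3), (4, 8), (11, 13)]


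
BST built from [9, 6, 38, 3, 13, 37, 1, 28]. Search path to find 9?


BST root = 9
Search for 9: compare at each node
Path: [9]


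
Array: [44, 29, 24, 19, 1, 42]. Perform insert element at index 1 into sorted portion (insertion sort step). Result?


After one pass: [29, 44, 24, 19, 1, 42]


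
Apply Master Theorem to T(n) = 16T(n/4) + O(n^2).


a=16, b=4, c=2. log_4(16)=2 = c=2. Case 2: O(n^c log n) = O(n^2 log n)
Complexity: O(n^2 log n)


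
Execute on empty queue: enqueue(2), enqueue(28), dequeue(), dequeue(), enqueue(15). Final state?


enqueue(2) -> [2]
enqueue(28) -> [2, 28]
dequeue() returns 2 -> [28]
dequeue() returns 28 -> []
enqueue(15) -> [15]
Final queue (front to back): [15]


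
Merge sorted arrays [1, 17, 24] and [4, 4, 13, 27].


Compare heads, take smaller each step.
Merged: [1, 4, 4, 13, 17, 24, 27]


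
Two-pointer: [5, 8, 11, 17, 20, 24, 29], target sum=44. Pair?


Two pointers: lo=0, hi=6
Found pair: (20, 24) summing to 44


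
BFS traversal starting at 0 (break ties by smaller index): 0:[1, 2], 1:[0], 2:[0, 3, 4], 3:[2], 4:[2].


BFS queue: start with [0]
Visit order: [0, 1, 2, 3, 4]


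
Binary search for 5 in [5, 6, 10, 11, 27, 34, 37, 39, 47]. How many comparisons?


Search for 5:
[0,8] mid=4 arr[4]=27
[0,3] mid=1 arr[1]=6
[0,0] mid=0 arr[0]=5
Total: 3 comparisons


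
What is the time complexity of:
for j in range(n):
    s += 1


Per nesting level: O(n) = O(n)
Complexity: O(n)


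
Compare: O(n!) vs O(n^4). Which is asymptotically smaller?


quartic grows slower than factorial
O(n^4) is asymptotically smaller; O(n!) grows faster


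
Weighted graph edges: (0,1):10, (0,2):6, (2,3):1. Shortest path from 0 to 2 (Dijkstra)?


Dijkstra from 0:
Distances: {0: 0, 1: 10, 2: 6, 3: 7}
Shortest distance to 2 = 6, path = [0, 2]


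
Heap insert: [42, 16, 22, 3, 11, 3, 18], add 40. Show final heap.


Append 40: [42, 16, 22, 3, 11, 3, 18, 40]
Bubble up: swap idx 7(40) with idx 3(3); swap idx 3(40) with idx 1(16)
Result: [42, 40, 22, 16, 11, 3, 18, 3]


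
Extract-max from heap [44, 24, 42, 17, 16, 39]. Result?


Max = 44
Replace root with last, heapify down
Resulting heap: [42, 24, 39, 17, 16]


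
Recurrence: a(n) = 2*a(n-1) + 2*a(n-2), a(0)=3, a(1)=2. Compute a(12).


Build bottom-up:
...a(10)=28064, a(11)=76672, a(12)=2*76672+2*28064=209472


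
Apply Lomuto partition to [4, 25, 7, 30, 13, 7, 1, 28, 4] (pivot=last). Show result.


Elements <= 4 go left of pivot.
Result: [4, 1, 4, 30, 13, 7, 25, 28, 7], pivot at index 2


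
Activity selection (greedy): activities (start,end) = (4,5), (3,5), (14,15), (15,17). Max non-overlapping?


Greedy: pick earliest-ending, then skip overlaps.
Selected (3 activities): [(4, 5), (14, 15), (15, 17)]


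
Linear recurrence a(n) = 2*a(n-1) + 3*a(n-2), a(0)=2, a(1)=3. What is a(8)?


Build bottom-up:
...a(6)=912, a(7)=2733, a(8)=2*2733+3*912=8202


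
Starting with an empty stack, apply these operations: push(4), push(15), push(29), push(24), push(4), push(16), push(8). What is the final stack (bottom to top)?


push(4) -> [4]
push(15) -> [4, 15]
push(29) -> [4, 15, 29]
push(24) -> [4, 15, 29, 24]
push(4) -> [4, 15, 29, 24, 4]
push(16) -> [4, 15, 29, 24, 4, 16]
push(8) -> [4, 15, 29, 24, 4, 16, 8]
Final stack (bottom to top): [4, 15, 29, 24, 4, 16, 8]


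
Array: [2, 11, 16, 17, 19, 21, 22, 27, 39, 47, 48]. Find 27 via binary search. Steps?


Search for 27:
[0,10] mid=5 arr[5]=21
[6,10] mid=8 arr[8]=39
[6,7] mid=6 arr[6]=22
[7,7] mid=7 arr[7]=27
Total: 4 comparisons


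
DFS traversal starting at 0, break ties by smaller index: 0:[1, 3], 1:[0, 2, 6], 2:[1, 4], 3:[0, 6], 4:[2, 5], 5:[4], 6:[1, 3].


DFS stack-based: start with [0]
Visit order: [0, 1, 2, 4, 5, 6, 3]


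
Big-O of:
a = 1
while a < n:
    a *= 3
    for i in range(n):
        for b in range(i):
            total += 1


Per nesting level: O(log n) * O(n) * O(n) [triangular over i] = O(n^2 log n)
Complexity: O(n^2 log n)


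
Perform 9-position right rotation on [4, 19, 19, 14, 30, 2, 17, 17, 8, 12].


Right rotate by 9: [19, 19, 14, 30, 2, 17, 17, 8, 12, 4]


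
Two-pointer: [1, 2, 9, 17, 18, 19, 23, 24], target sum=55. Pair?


Two pointers: lo=0, hi=7
No pair sums to 55


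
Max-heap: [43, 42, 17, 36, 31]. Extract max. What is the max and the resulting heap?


Max = 43
Replace root with last, heapify down
Resulting heap: [42, 36, 17, 31]


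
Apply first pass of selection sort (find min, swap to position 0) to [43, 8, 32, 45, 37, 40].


After one pass: [8, 43, 32, 45, 37, 40]


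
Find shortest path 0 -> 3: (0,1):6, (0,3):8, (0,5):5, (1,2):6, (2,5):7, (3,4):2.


Dijkstra from 0:
Distances: {0: 0, 1: 6, 2: 12, 3: 8, 4: 10, 5: 5}
Shortest distance to 3 = 8, path = [0, 3]


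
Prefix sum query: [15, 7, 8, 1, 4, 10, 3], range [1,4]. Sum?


Prefix sums: [0, 15, 22, 30, 31, 35, 45, 48]
Sum[1..4] = prefix[5] - prefix[1] = 35 - 15 = 20


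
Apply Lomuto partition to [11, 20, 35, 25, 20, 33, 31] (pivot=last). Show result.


Elements <= 31 go left of pivot.
Result: [11, 20, 25, 20, 31, 33, 35], pivot at index 4


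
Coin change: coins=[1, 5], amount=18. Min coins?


dp[0]=0; dp[i]=1+min(dp[i-c] for c in coins)
...dp[13]=5, dp[14]=6, dp[15]=3, dp[16]=4, dp[17]=5, dp[18]=6
Minimum coins for 18 = 6


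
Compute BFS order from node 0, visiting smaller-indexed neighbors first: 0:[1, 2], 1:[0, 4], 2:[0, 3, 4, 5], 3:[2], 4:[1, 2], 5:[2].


BFS queue: start with [0]
Visit order: [0, 1, 2, 4, 3, 5]


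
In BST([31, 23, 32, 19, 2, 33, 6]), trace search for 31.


BST root = 31
Search for 31: compare at each node
Path: [31]


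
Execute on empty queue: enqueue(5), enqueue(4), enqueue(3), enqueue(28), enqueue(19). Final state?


enqueue(5) -> [5]
enqueue(4) -> [5, 4]
enqueue(3) -> [5, 4, 3]
enqueue(28) -> [5, 4, 3, 28]
enqueue(19) -> [5, 4, 3, 28, 19]
Final queue (front to back): [5, 4, 3, 28, 19]


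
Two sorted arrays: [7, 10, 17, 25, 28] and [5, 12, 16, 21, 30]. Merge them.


Compare heads, take smaller each step.
Merged: [5, 7, 10, 12, 16, 17, 21, 25, 28, 30]


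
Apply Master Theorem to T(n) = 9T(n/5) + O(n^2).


a=9, b=5, c=2. log_5(9)=1.365 < c=2. Case 3: O(n^c) = O(n^2)
Complexity: O(n^2)


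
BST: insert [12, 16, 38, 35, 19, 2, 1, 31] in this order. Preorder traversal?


Root = 12; build tree by BST insertion.
Preorder traversal: [12, 2, 1, 16, 38, 35, 19, 31]


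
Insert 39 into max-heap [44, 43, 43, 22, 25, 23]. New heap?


Append 39: [44, 43, 43, 22, 25, 23, 39]
Bubble up: no swaps needed
Result: [44, 43, 43, 22, 25, 23, 39]


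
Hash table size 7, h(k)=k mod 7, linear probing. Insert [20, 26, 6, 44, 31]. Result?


Insertions: 20->slot 6; 26->slot 5; 6->slot 0; 44->slot 2; 31->slot 3
Table: [6, None, 44, 31, None, 26, 20]


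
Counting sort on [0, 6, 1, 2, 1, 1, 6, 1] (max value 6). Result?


Count array: [1, 4, 1, 0, 0, 0, 2]
Reconstruct: [0, 1, 1, 1, 1, 2, 6, 6]


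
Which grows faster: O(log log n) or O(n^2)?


double-logarithmic grows slower than quadratic
O(log log n) is asymptotically smaller; O(n^2) grows faster


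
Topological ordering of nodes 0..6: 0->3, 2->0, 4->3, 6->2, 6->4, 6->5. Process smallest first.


Kahn's algorithm, process smallest node first
Order: [1, 6, 2, 0, 4, 3, 5]


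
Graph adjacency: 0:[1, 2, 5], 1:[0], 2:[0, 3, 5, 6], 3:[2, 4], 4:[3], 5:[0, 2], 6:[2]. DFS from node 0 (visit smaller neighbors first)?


DFS stack-based: start with [0]
Visit order: [0, 1, 2, 3, 4, 5, 6]


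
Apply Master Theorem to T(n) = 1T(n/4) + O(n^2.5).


a=1, b=4, c=2.5. log_4(1)=0 < c=2.5. Case 3: O(n^c) = O(n^2.500)
Complexity: O(n^2.500)


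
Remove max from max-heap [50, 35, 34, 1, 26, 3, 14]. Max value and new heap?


Max = 50
Replace root with last, heapify down
Resulting heap: [35, 26, 34, 1, 14, 3]


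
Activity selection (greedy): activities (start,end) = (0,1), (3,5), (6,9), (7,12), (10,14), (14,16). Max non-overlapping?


Greedy: pick earliest-ending, then skip overlaps.
Selected (5 activities): [(0, 1), (3, 5), (6, 9), (10, 14), (14, 16)]


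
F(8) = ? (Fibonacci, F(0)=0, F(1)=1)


F(n)=F(n-1)+F(n-2)
...F(6)=8, F(7)=13, F(8)=21


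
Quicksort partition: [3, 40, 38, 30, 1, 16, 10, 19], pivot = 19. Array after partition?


Elements <= 19 go left of pivot.
Result: [3, 1, 16, 10, 19, 38, 30, 40], pivot at index 4


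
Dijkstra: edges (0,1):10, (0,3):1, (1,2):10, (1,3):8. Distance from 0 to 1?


Dijkstra from 0:
Distances: {0: 0, 1: 9, 2: 19, 3: 1}
Shortest distance to 1 = 9, path = [0, 3, 1]


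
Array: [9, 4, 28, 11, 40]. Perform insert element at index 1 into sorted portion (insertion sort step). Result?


After one pass: [4, 9, 28, 11, 40]


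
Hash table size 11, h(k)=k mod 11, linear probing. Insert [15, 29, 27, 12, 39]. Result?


Insertions: 15->slot 4; 29->slot 7; 27->slot 5; 12->slot 1; 39->slot 6
Table: [None, 12, None, None, 15, 27, 39, 29, None, None, None]


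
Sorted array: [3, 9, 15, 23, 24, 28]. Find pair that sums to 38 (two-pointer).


Two pointers: lo=0, hi=5
Found pair: (15, 23) summing to 38


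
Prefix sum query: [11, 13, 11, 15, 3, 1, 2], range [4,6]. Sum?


Prefix sums: [0, 11, 24, 35, 50, 53, 54, 56]
Sum[4..6] = prefix[7] - prefix[4] = 56 - 50 = 6
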